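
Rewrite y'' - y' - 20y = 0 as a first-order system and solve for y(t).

Let x_1 = y, x_2 = y'. Then x_1' = x_2 and x_2' = 20x_1 + x_2.
A = [[0,1],[20,1]]; det(A-λI) = λ^2 - λ - 20.
Eigenvalues λ = -4, 5 with eigenvectors (1,-4), (1,5).

y(t) = C_1e^(-4t) + C_2e^(5t)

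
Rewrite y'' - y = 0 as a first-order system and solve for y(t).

Let x_1 = y, x_2 = y'. Then x_1' = x_2 and x_2' = x_1.
A = [[0,1],[1,0]]; det(A-λI) = λ^2 - 1.
Eigenvalues λ = -1, 1 with eigenvectors (1,-1), (1,1).

y(t) = K_1e^(-t) + K_2e^(t)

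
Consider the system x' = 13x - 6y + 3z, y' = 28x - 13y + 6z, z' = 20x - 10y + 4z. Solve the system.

Coefficient matrix A = [[13, -6, 3], [28, -13, 6], [20, -10, 4]].
det(A - λI) = 0 gives eigenvalues λ = 1, -1, 4.
For λ=1: eigenvector (1,2,0).
For λ=-1: eigenvector (0,1,2).
For λ=4: eigenvector (1,2,1).
General solution: C_1e^(t)(1,2,0) + C_2e^(-t)(0,1,2) + C_3e^(4t)(1,2,1).

x(t) = C_1e^(t) + C_3e^(4t), y(t) = 2C_1e^(t) + C_2e^(-t) + 2C_3e^(4t), z(t) = 2C_2e^(-t) + C_3e^(4t)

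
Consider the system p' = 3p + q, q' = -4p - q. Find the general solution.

p(t) = -K_1e^(t) - K_2te^(t) - 2K_2e^(t), q(t) = 2K_1e^(t) + 2K_2te^(t) + 3K_2e^(t)

Coefficient matrix A = [[3, 1], [-4, -1]].
Characteristic polynomial det(A - λI) = λ^2 - 2λ + 1 = 0.
Single eigenvalue λ = 1 with algebraic multiplicity 2.
Eigenvector v = (-1,2); generalized eigenvector w with (A-λI)w=v is (-2,3).
General solution: e^(t)[K_1·v + K_2·(t·v + w)].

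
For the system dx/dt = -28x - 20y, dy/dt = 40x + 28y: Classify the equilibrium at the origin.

A = [[-28,-20],[40,28]]; det(A-λI) = λ^2 + 16.
λ = 0 ± 4i: zero real part.

center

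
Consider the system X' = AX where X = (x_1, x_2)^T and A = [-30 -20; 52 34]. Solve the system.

x_1(t) = -K_1e^(2t)sin(4t) + 2K_1e^(2t)cos(4t) + 2K_2e^(2t)sin(4t) + K_2e^(2t)cos(4t), x_2(t) = 2K_1e^(2t)sin(4t) - 3K_1e^(2t)cos(4t) - 3K_2e^(2t)sin(4t) - 2K_2e^(2t)cos(4t)

Coefficient matrix A = [[-30, -20], [52, 34]].
Characteristic polynomial det(A - λI) = λ^2 - 4λ + 20 = 0.
Eigenvalues λ = 2 ± 4i (complex conjugate pair).
For λ=2+4i: an eigenvector is (2,-3) - i(-1,2) = (2 + i, -3 - 2i).
A real fundamental pair from Re and Im of e^((2+4i)t)v: X_1 = e^(2t)(cos(4t)·(2,-3) + sin(4t)·(-1,2)), X_2 = e^(2t)(sin(4t)·(2,-3) - cos(4t)·(-1,2)).
General solution: K_1X_1 + K_2X_2.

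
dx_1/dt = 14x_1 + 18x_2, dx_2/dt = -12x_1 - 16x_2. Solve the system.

x_1(t) = c_1e^(-4t) - 3c_2e^(2t), x_2(t) = -c_1e^(-4t) + 2c_2e^(2t)

Coefficient matrix A = [[14, 18], [-12, -16]].
Characteristic polynomial det(A - λI) = λ^2 + 2λ - 8 = 0.
Eigenvalues λ = -4, 2.
For λ=-4: (A-λI) row 1 is [18, 18], so an eigenvector is (1, -1).
For λ=2: (A-λI) row 1 is [12, 18], so an eigenvector is (-3, 2).
General solution: c_1e^(-4t)(1,-1) + c_2e^(2t)(-3,2).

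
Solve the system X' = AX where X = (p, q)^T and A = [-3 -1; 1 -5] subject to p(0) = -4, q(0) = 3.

Coefficient matrix A = [[-3, -1], [1, -5]].
Characteristic polynomial det(A - λI) = λ^2 + 8λ + 16 = 0.
Single eigenvalue λ = -4 with algebraic multiplicity 2.
Eigenvector v = (-1,-1); generalized eigenvector w with (A-λI)w=v is (-3,-2).
General solution: e^(-4t)[C_1·v + C_2·(t·v + w)].
Applying p(0)=-4, q(0)=3 gives C_1=-17, C_2=7.

p(t) = -7te^(-4t) - 4e^(-4t), q(t) = -7te^(-4t) + 3e^(-4t)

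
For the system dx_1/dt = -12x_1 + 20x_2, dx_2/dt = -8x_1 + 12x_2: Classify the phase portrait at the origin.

A = [[-12,20],[-8,12]]; det(A-λI) = λ^2 + 16.
λ = 0 ± 4i: zero real part.

center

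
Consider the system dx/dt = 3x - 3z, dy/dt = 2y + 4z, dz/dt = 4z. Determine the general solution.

x(t) = c_1e^(3t) - 3c_3e^(4t), y(t) = c_2e^(2t) + 2c_3e^(4t), z(t) = c_3e^(4t)

Coefficient matrix A = [[3, 0, -3], [0, 2, 4], [0, 0, 4]].
det(A - λI) = 0 gives eigenvalues λ = 3, 2, 4.
For λ=3: eigenvector (1,0,0).
For λ=2: eigenvector (0,1,0).
For λ=4: eigenvector (-3,2,1).
General solution: c_1e^(3t)(1,0,0) + c_2e^(2t)(0,1,0) + c_3e^(4t)(-3,2,1).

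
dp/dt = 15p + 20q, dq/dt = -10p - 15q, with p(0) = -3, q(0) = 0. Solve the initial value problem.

Coefficient matrix A = [[15, 20], [-10, -15]].
Characteristic polynomial det(A - λI) = λ^2 - 25 = 0.
Eigenvalues λ = 5, -5.
For λ=5: (A-λI) row 1 is [10, 20], so an eigenvector is (-2, 1).
For λ=-5: (A-λI) row 1 is [20, 20], so an eigenvector is (-1, 1).
General solution: C_1e^(5t)(-2,1) + C_2e^(-5t)(-1,1).
Applying p(0)=-3, q(0)=0 gives C_1=3, C_2=-3.

p(t) = -6e^(5t) + 3e^(-5t), q(t) = 3e^(5t) - 3e^(-5t)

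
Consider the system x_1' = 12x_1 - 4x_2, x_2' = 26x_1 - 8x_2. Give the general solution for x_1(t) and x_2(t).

x_1(t) = -c_1e^(2t)sin(2t) - c_1e^(2t)cos(2t) - c_2e^(2t)sin(2t) + c_2e^(2t)cos(2t), x_2(t) = -3c_1e^(2t)sin(2t) - 2c_1e^(2t)cos(2t) - 2c_2e^(2t)sin(2t) + 3c_2e^(2t)cos(2t)

Coefficient matrix A = [[12, -4], [26, -8]].
Characteristic polynomial det(A - λI) = λ^2 - 4λ + 8 = 0.
Eigenvalues λ = 2 ± 2i (complex conjugate pair).
For λ=2+2i: an eigenvector is (-1,-2) - i(-1,-3) = (-1 + i, -2 + 3i).
A real fundamental pair from Re and Im of e^((2+2i)t)v: X_1 = e^(2t)(cos(2t)·(-1,-2) + sin(2t)·(-1,-3)), X_2 = e^(2t)(sin(2t)·(-1,-2) - cos(2t)·(-1,-3)).
General solution: c_1X_1 + c_2X_2.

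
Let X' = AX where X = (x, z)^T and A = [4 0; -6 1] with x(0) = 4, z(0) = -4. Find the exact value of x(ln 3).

324

A = [[4,0],[-6,1]]; eigenvalues λ = 4, 1.
Eigenvectors: (1,-2) for λ=4, (0,1) for λ=1.
From the initial condition, c_1 = 4, c_2 = 4.
x(ln 3) = (4)(3^4)(1) + (4)(3^1)(0) = 324.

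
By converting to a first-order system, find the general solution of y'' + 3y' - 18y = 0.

Let x_1 = y, x_2 = y'. Then x_1' = x_2 and x_2' = 18x_1 - 3x_2.
A = [[0,1],[18,-3]]; det(A-λI) = λ^2 + 3λ - 18.
Eigenvalues λ = 3, -6 with eigenvectors (1,3), (1,-6).

y(t) = C_1e^(3t) + C_2e^(-6t)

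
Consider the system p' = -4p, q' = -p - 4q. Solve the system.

p(t) = -c_2e^(-4t), q(t) = c_1e^(-4t) + c_2te^(-4t) - 3c_2e^(-4t)

Coefficient matrix A = [[-4, 0], [-1, -4]].
Characteristic polynomial det(A - λI) = λ^2 + 8λ + 16 = 0.
Single eigenvalue λ = -4 with algebraic multiplicity 2.
Eigenvector v = (0,1); generalized eigenvector w with (A-λI)w=v is (-1,-3).
General solution: e^(-4t)[c_1·v + c_2·(t·v + w)].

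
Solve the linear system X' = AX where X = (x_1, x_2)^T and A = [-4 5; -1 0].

Coefficient matrix A = [[-4, 5], [-1, 0]].
Characteristic polynomial det(A - λI) = λ^2 + 4λ + 5 = 0.
Eigenvalues λ = -2 ± i (complex conjugate pair).
For λ=-2+i: an eigenvector is (2,1) - i(1,0) = (2 - i, 1).
A real fundamental pair from Re and Im of e^((-2+i)t)v: X_1 = e^(-2t)(cos(t)·(2,1) + sin(t)·(1,0)), X_2 = e^(-2t)(sin(t)·(2,1) - cos(t)·(1,0)).
General solution: c_1X_1 + c_2X_2.

x_1(t) = c_1e^(-2t)sin(t) + 2c_1e^(-2t)cos(t) + 2c_2e^(-2t)sin(t) - c_2e^(-2t)cos(t), x_2(t) = c_1e^(-2t)cos(t) + c_2e^(-2t)sin(t)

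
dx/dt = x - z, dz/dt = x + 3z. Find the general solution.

Coefficient matrix A = [[1, -1], [1, 3]].
Characteristic polynomial det(A - λI) = λ^2 - 4λ + 4 = 0.
Single eigenvalue λ = 2 with algebraic multiplicity 2.
Eigenvector v = (-1,1); generalized eigenvector w with (A-λI)w=v is (1,0).
General solution: e^(2t)[K_1·v + K_2·(t·v + w)].

x(t) = -K_1e^(2t) - K_2te^(2t) + K_2e^(2t), z(t) = K_1e^(2t) + K_2te^(2t)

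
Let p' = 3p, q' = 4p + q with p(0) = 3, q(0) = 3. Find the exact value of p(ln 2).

A = [[3,0],[4,1]]; eigenvalues λ = 3, 1.
Eigenvectors: (-1,-2) for λ=3, (0,-1) for λ=1.
From the initial condition, c_1 = -3, c_2 = 3.
p(ln 2) = (-3)(2^3)(-1) + (3)(2^1)(0) = 24.

24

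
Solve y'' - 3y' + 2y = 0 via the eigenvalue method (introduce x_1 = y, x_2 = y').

Let x_1 = y, x_2 = y'. Then x_1' = x_2 and x_2' = -2x_1 + 3x_2.
A = [[0,1],[-2,3]]; det(A-λI) = λ^2 - 3λ + 2.
Eigenvalues λ = 1, 2 with eigenvectors (1,1), (1,2).

y(t) = K_1e^(t) + K_2e^(2t)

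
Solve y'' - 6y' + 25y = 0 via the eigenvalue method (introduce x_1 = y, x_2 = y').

Let x_1 = y, x_2 = y'. Then x_1' = x_2 and x_2' = -25x_1 + 6x_2.
A = [[0,1],[-25,6]]; det(A-λI) = λ^2 - 6λ + 25.
Eigenvalues λ = 3 ± 4i.

y(t) = c_1e^(3t)cos(4t) + c_2e^(3t)sin(4t)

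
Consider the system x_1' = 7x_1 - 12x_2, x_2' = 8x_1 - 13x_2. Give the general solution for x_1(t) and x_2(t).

x_1(t) = -C_1e^(-5t) - 3C_2e^(-t), x_2(t) = -C_1e^(-5t) - 2C_2e^(-t)

Coefficient matrix A = [[7, -12], [8, -13]].
Characteristic polynomial det(A - λI) = λ^2 + 6λ + 5 = 0.
Eigenvalues λ = -5, -1.
For λ=-5: (A-λI) row 1 is [12, -12], so an eigenvector is (-1, -1).
For λ=-1: (A-λI) row 1 is [8, -12], so an eigenvector is (-3, -2).
General solution: C_1e^(-5t)(-1,-1) + C_2e^(-t)(-3,-2).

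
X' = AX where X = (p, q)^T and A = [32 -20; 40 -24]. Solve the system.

p(t) = -2C_1e^(4t)sin(4t) - C_1e^(4t)cos(4t) - C_2e^(4t)sin(4t) + 2C_2e^(4t)cos(4t), q(t) = -3C_1e^(4t)sin(4t) - C_1e^(4t)cos(4t) - C_2e^(4t)sin(4t) + 3C_2e^(4t)cos(4t)

Coefficient matrix A = [[32, -20], [40, -24]].
Characteristic polynomial det(A - λI) = λ^2 - 8λ + 32 = 0.
Eigenvalues λ = 4 ± 4i (complex conjugate pair).
For λ=4+4i: an eigenvector is (-1,-1) - i(-2,-3) = (-1 + 2i, -1 + 3i).
A real fundamental pair from Re and Im of e^((4+4i)t)v: X_1 = e^(4t)(cos(4t)·(-1,-1) + sin(4t)·(-2,-3)), X_2 = e^(4t)(sin(4t)·(-1,-1) - cos(4t)·(-2,-3)).
General solution: C_1X_1 + C_2X_2.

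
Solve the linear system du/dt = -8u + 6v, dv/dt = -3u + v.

Coefficient matrix A = [[-8, 6], [-3, 1]].
Characteristic polynomial det(A - λI) = λ^2 + 7λ + 10 = 0.
Eigenvalues λ = -5, -2.
For λ=-5: (A-λI) row 1 is [-3, 6], so an eigenvector is (2, 1).
For λ=-2: (A-λI) row 1 is [-6, 6], so an eigenvector is (1, 1).
General solution: C_1e^(-5t)(2,1) + C_2e^(-2t)(1,1).

u(t) = 2C_1e^(-5t) + C_2e^(-2t), v(t) = C_1e^(-5t) + C_2e^(-2t)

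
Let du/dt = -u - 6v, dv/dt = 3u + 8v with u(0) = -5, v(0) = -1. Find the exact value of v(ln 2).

A = [[-1,-6],[3,8]]; eigenvalues λ = 2, 5.
Eigenvectors: (-2,1) for λ=2, (1,-1) for λ=5.
From the initial condition, c_1 = 6, c_2 = 7.
v(ln 2) = (6)(2^2)(1) + (7)(2^5)(-1) = -200.

-200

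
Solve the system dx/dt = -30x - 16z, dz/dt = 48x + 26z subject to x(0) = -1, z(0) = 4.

Coefficient matrix A = [[-30, -16], [48, 26]].
Characteristic polynomial det(A - λI) = λ^2 + 4λ - 12 = 0.
Eigenvalues λ = 2, -6.
For λ=2: (A-λI) row 1 is [-32, -16], so an eigenvector is (1, -2).
For λ=-6: (A-λI) row 1 is [-24, -16], so an eigenvector is (2, -3).
General solution: c_1e^(2t)(1,-2) + c_2e^(-6t)(2,-3).
Applying x(0)=-1, z(0)=4 gives c_1=-5, c_2=2.

x(t) = -5e^(2t) + 4e^(-6t), z(t) = 10e^(2t) - 6e^(-6t)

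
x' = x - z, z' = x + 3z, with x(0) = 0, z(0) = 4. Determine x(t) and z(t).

Coefficient matrix A = [[1, -1], [1, 3]].
Characteristic polynomial det(A - λI) = λ^2 - 4λ + 4 = 0.
Single eigenvalue λ = 2 with algebraic multiplicity 2.
Eigenvector v = (1,-1); generalized eigenvector w with (A-λI)w=v is (2,-3).
General solution: e^(2t)[c_1·v + c_2·(t·v + w)].
Applying x(0)=0, z(0)=4 gives c_1=8, c_2=-4.

x(t) = -4te^(2t), z(t) = 4te^(2t) + 4e^(2t)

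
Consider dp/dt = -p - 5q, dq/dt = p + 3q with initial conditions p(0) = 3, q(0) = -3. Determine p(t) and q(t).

p(t) = 9e^(t)sin(t) + 3e^(t)cos(t), q(t) = -3e^(t)sin(t) - 3e^(t)cos(t)

Coefficient matrix A = [[-1, -5], [1, 3]].
Characteristic polynomial det(A - λI) = λ^2 - 2λ + 2 = 0.
Eigenvalues λ = 1 ± i (complex conjugate pair).
For λ=1+i: an eigenvector is (-1,0) - i(2,-1) = (-1 - 2i, 0 + i).
A real fundamental pair from Re and Im of e^((1+i)t)v: X_1 = e^(t)(cos(t)·(-1,0) + sin(t)·(2,-1)), X_2 = e^(t)(sin(t)·(-1,0) - cos(t)·(2,-1)).
General solution: c_1X_1 + c_2X_2.
Applying p(0)=3, q(0)=-3 gives c_1=3, c_2=-3.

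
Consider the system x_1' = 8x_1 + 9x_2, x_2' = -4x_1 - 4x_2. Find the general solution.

Coefficient matrix A = [[8, 9], [-4, -4]].
Characteristic polynomial det(A - λI) = λ^2 - 4λ + 4 = 0.
Single eigenvalue λ = 2 with algebraic multiplicity 2.
Eigenvector v = (-3,2); generalized eigenvector w with (A-λI)w=v is (-2,1).
General solution: e^(2t)[C_1·v + C_2·(t·v + w)].

x_1(t) = -3C_1e^(2t) - 3C_2te^(2t) - 2C_2e^(2t), x_2(t) = 2C_1e^(2t) + 2C_2te^(2t) + C_2e^(2t)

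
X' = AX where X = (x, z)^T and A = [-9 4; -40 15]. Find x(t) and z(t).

Coefficient matrix A = [[-9, 4], [-40, 15]].
Characteristic polynomial det(A - λI) = λ^2 - 6λ + 25 = 0.
Eigenvalues λ = 3 ± 4i (complex conjugate pair).
For λ=3+4i: an eigenvector is (-1,-3) - i(0,1) = (-1, -3 - i).
A real fundamental pair from Re and Im of e^((3+4i)t)v: X_1 = e^(3t)(cos(4t)·(-1,-3) + sin(4t)·(0,1)), X_2 = e^(3t)(sin(4t)·(-1,-3) - cos(4t)·(0,1)).
General solution: K_1X_1 + K_2X_2.

x(t) = -K_1e^(3t)cos(4t) - K_2e^(3t)sin(4t), z(t) = K_1e^(3t)sin(4t) - 3K_1e^(3t)cos(4t) - 3K_2e^(3t)sin(4t) - K_2e^(3t)cos(4t)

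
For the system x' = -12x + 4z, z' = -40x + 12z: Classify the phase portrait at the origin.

center

A = [[-12,4],[-40,12]]; det(A-λI) = λ^2 + 16.
λ = 0 ± 4i: zero real part.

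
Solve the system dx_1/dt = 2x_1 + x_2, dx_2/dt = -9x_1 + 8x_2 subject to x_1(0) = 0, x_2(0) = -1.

Coefficient matrix A = [[2, 1], [-9, 8]].
Characteristic polynomial det(A - λI) = λ^2 - 10λ + 25 = 0.
Single eigenvalue λ = 5 with algebraic multiplicity 2.
Eigenvector v = (-1,-3); generalized eigenvector w with (A-λI)w=v is (0,-1).
General solution: e^(5t)[K_1·v + K_2·(t·v + w)].
Applying x_1(0)=0, x_2(0)=-1 gives K_1=0, K_2=1.

x_1(t) = -te^(5t), x_2(t) = -3te^(5t) - e^(5t)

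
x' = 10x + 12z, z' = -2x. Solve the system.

Coefficient matrix A = [[10, 12], [-2, 0]].
Characteristic polynomial det(A - λI) = λ^2 - 10λ + 24 = 0.
Eigenvalues λ = 6, 4.
For λ=6: (A-λI) row 1 is [4, 12], so an eigenvector is (3, -1).
For λ=4: (A-λI) row 1 is [6, 12], so an eigenvector is (-2, 1).
General solution: c_1e^(6t)(3,-1) + c_2e^(4t)(-2,1).

x(t) = 3c_1e^(6t) - 2c_2e^(4t), z(t) = -c_1e^(6t) + c_2e^(4t)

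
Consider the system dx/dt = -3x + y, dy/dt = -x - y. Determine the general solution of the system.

Coefficient matrix A = [[-3, 1], [-1, -1]].
Characteristic polynomial det(A - λI) = λ^2 + 4λ + 4 = 0.
Single eigenvalue λ = -2 with algebraic multiplicity 2.
Eigenvector v = (-1,-1); generalized eigenvector w with (A-λI)w=v is (-1,-2).
General solution: e^(-2t)[K_1·v + K_2·(t·v + w)].

x(t) = -K_1e^(-2t) - K_2te^(-2t) - K_2e^(-2t), y(t) = -K_1e^(-2t) - K_2te^(-2t) - 2K_2e^(-2t)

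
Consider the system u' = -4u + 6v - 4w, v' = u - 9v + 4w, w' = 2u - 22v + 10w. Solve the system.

Coefficient matrix A = [[-4, 6, -4], [1, -9, 4], [2, -22, 10]].
det(A - λI) = 0 gives eigenvalues λ = -3, -2, 2.
For λ=-3: eigenvector (2,-1,-2).
For λ=-2: eigenvector (-1,1,2).
For λ=2: eigenvector (-1,1,3).
General solution: C_1e^(-3t)(2,-1,-2) + C_2e^(-2t)(-1,1,2) + C_3e^(2t)(-1,1,3).

u(t) = 2C_1e^(-3t) - C_2e^(-2t) - C_3e^(2t), v(t) = -C_1e^(-3t) + C_2e^(-2t) + C_3e^(2t), w(t) = -2C_1e^(-3t) + 2C_2e^(-2t) + 3C_3e^(2t)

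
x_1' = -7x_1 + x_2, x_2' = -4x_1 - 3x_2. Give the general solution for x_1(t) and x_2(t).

Coefficient matrix A = [[-7, 1], [-4, -3]].
Characteristic polynomial det(A - λI) = λ^2 + 10λ + 25 = 0.
Single eigenvalue λ = -5 with algebraic multiplicity 2.
Eigenvector v = (1,2); generalized eigenvector w with (A-λI)w=v is (0,1).
General solution: e^(-5t)[c_1·v + c_2·(t·v + w)].

x_1(t) = c_1e^(-5t) + c_2te^(-5t), x_2(t) = 2c_1e^(-5t) + 2c_2te^(-5t) + c_2e^(-5t)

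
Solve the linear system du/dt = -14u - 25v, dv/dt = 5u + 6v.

Coefficient matrix A = [[-14, -25], [5, 6]].
Characteristic polynomial det(A - λI) = λ^2 + 8λ + 41 = 0.
Eigenvalues λ = -4 ± 5i (complex conjugate pair).
For λ=-4+5i: an eigenvector is (-2,1) - i(-1,0) = (-2 + i, 1).
A real fundamental pair from Re and Im of e^((-4+5i)t)v: X_1 = e^(-4t)(cos(5t)·(-2,1) + sin(5t)·(-1,0)), X_2 = e^(-4t)(sin(5t)·(-2,1) - cos(5t)·(-1,0)).
General solution: c_1X_1 + c_2X_2.

u(t) = -c_1e^(-4t)sin(5t) - 2c_1e^(-4t)cos(5t) - 2c_2e^(-4t)sin(5t) + c_2e^(-4t)cos(5t), v(t) = c_1e^(-4t)cos(5t) + c_2e^(-4t)sin(5t)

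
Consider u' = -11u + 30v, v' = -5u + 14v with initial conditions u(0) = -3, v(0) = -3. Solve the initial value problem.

u(t) = -12e^(4t) + 9e^(-t), v(t) = -6e^(4t) + 3e^(-t)

Coefficient matrix A = [[-11, 30], [-5, 14]].
Characteristic polynomial det(A - λI) = λ^2 - 3λ - 4 = 0.
Eigenvalues λ = -1, 4.
For λ=-1: (A-λI) row 1 is [-10, 30], so an eigenvector is (3, 1).
For λ=4: (A-λI) row 1 is [-15, 30], so an eigenvector is (2, 1).
General solution: C_1e^(-t)(3,1) + C_2e^(4t)(2,1).
Applying u(0)=-3, v(0)=-3 gives C_1=3, C_2=-6.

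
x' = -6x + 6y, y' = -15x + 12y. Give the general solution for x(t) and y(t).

Coefficient matrix A = [[-6, 6], [-15, 12]].
Characteristic polynomial det(A - λI) = λ^2 - 6λ + 18 = 0.
Eigenvalues λ = 3 ± 3i (complex conjugate pair).
For λ=3+3i: an eigenvector is (-1,-2) - i(-1,-1) = (-1 + i, -2 + i).
A real fundamental pair from Re and Im of e^((3+3i)t)v: X_1 = e^(3t)(cos(3t)·(-1,-2) + sin(3t)·(-1,-1)), X_2 = e^(3t)(sin(3t)·(-1,-2) - cos(3t)·(-1,-1)).
General solution: C_1X_1 + C_2X_2.

x(t) = -C_1e^(3t)sin(3t) - C_1e^(3t)cos(3t) - C_2e^(3t)sin(3t) + C_2e^(3t)cos(3t), y(t) = -C_1e^(3t)sin(3t) - 2C_1e^(3t)cos(3t) - 2C_2e^(3t)sin(3t) + C_2e^(3t)cos(3t)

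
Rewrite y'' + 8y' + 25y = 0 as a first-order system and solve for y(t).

y(t) = C_1e^(-4t)cos(3t) + C_2e^(-4t)sin(3t)

Let x_1 = y, x_2 = y'. Then x_1' = x_2 and x_2' = -25x_1 - 8x_2.
A = [[0,1],[-25,-8]]; det(A-λI) = λ^2 + 8λ + 25.
Eigenvalues λ = -4 ± 3i.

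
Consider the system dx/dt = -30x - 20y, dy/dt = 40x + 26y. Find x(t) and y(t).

Coefficient matrix A = [[-30, -20], [40, 26]].
Characteristic polynomial det(A - λI) = λ^2 + 4λ + 20 = 0.
Eigenvalues λ = -2 ± 4i (complex conjugate pair).
For λ=-2+4i: an eigenvector is (1,-1) - i(-2,3) = (1 + 2i, -1 - 3i).
A real fundamental pair from Re and Im of e^((-2+4i)t)v: X_1 = e^(-2t)(cos(4t)·(1,-1) + sin(4t)·(-2,3)), X_2 = e^(-2t)(sin(4t)·(1,-1) - cos(4t)·(-2,3)).
General solution: K_1X_1 + K_2X_2.

x(t) = -2K_1e^(-2t)sin(4t) + K_1e^(-2t)cos(4t) + K_2e^(-2t)sin(4t) + 2K_2e^(-2t)cos(4t), y(t) = 3K_1e^(-2t)sin(4t) - K_1e^(-2t)cos(4t) - K_2e^(-2t)sin(4t) - 3K_2e^(-2t)cos(4t)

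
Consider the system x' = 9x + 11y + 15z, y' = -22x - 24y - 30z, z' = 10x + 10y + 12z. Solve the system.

Coefficient matrix A = [[9, 11, 15], [-22, -24, -30], [10, 10, 12]].
det(A - λI) = 0 gives eigenvalues λ = -2, -3, 2.
For λ=-2: eigenvector (1,-1,0).
For λ=-3: eigenvector (-3,6,-2).
For λ=2: eigenvector (1,-2,1).
General solution: K_1e^(-2t)(1,-1,0) + K_2e^(-3t)(-3,6,-2) + K_3e^(2t)(1,-2,1).

x(t) = K_1e^(-2t) - 3K_2e^(-3t) + K_3e^(2t), y(t) = -K_1e^(-2t) + 6K_2e^(-3t) - 2K_3e^(2t), z(t) = -2K_2e^(-3t) + K_3e^(2t)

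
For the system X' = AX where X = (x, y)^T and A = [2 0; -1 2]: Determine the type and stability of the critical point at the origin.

A = [[2,0],[-1,2]]; det(A-λI) = λ^2 - 4λ + 4.
repeated λ = 2 with a single eigenvector.

unstable improper node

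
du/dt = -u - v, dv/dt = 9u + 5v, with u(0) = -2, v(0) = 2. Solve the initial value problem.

Coefficient matrix A = [[-1, -1], [9, 5]].
Characteristic polynomial det(A - λI) = λ^2 - 4λ + 4 = 0.
Single eigenvalue λ = 2 with algebraic multiplicity 2.
Eigenvector v = (1,-3); generalized eigenvector w with (A-λI)w=v is (-1,2).
General solution: e^(2t)[C_1·v + C_2·(t·v + w)].
Applying u(0)=-2, v(0)=2 gives C_1=2, C_2=4.

u(t) = 4te^(2t) - 2e^(2t), v(t) = -12te^(2t) + 2e^(2t)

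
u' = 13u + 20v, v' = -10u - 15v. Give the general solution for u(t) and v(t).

u(t) = 3C_1e^(-t)sin(2t) - C_1e^(-t)cos(2t) - C_2e^(-t)sin(2t) - 3C_2e^(-t)cos(2t), v(t) = -2C_1e^(-t)sin(2t) + C_1e^(-t)cos(2t) + C_2e^(-t)sin(2t) + 2C_2e^(-t)cos(2t)

Coefficient matrix A = [[13, 20], [-10, -15]].
Characteristic polynomial det(A - λI) = λ^2 + 2λ + 5 = 0.
Eigenvalues λ = -1 ± 2i (complex conjugate pair).
For λ=-1+2i: an eigenvector is (-1,1) - i(3,-2) = (-1 - 3i, 1 + 2i).
A real fundamental pair from Re and Im of e^((-1+2i)t)v: X_1 = e^(-t)(cos(2t)·(-1,1) + sin(2t)·(3,-2)), X_2 = e^(-t)(sin(2t)·(-1,1) - cos(2t)·(3,-2)).
General solution: C_1X_1 + C_2X_2.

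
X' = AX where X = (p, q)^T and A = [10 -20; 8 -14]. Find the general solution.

Coefficient matrix A = [[10, -20], [8, -14]].
Characteristic polynomial det(A - λI) = λ^2 + 4λ + 20 = 0.
Eigenvalues λ = -2 ± 4i (complex conjugate pair).
For λ=-2+4i: an eigenvector is (2,1) - i(1,1) = (2 - i, 1 - i).
A real fundamental pair from Re and Im of e^((-2+4i)t)v: X_1 = e^(-2t)(cos(4t)·(2,1) + sin(4t)·(1,1)), X_2 = e^(-2t)(sin(4t)·(2,1) - cos(4t)·(1,1)).
General solution: C_1X_1 + C_2X_2.

p(t) = C_1e^(-2t)sin(4t) + 2C_1e^(-2t)cos(4t) + 2C_2e^(-2t)sin(4t) - C_2e^(-2t)cos(4t), q(t) = C_1e^(-2t)sin(4t) + C_1e^(-2t)cos(4t) + C_2e^(-2t)sin(4t) - C_2e^(-2t)cos(4t)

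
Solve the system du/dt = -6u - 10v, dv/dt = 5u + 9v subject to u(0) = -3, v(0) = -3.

u(t) = 9e^(4t) - 12e^(-t), v(t) = -9e^(4t) + 6e^(-t)

Coefficient matrix A = [[-6, -10], [5, 9]].
Characteristic polynomial det(A - λI) = λ^2 - 3λ - 4 = 0.
Eigenvalues λ = -1, 4.
For λ=-1: (A-λI) row 1 is [-5, -10], so an eigenvector is (2, -1).
For λ=4: (A-λI) row 1 is [-10, -10], so an eigenvector is (1, -1).
General solution: K_1e^(-t)(2,-1) + K_2e^(4t)(1,-1).
Applying u(0)=-3, v(0)=-3 gives K_1=-6, K_2=9.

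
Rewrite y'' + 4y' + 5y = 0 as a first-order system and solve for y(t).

y(t) = c_1e^(-2t)cos(t) + c_2e^(-2t)sin(t)

Let x_1 = y, x_2 = y'. Then x_1' = x_2 and x_2' = -5x_1 - 4x_2.
A = [[0,1],[-5,-4]]; det(A-λI) = λ^2 + 4λ + 5.
Eigenvalues λ = -2 ± i.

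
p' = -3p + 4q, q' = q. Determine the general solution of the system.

p(t) = K_1e^(-3t) - K_2e^(t), q(t) = -K_2e^(t)

Coefficient matrix A = [[-3, 4], [0, 1]].
Characteristic polynomial det(A - λI) = λ^2 + 2λ - 3 = 0.
Eigenvalues λ = -3, 1.
For λ=-3: (A-λI) row 1 is [0, 4], so an eigenvector is (1, 0).
For λ=1: (A-λI) row 1 is [-4, 4], so an eigenvector is (-1, -1).
General solution: K_1e^(-3t)(1,0) + K_2e^(t)(-1,-1).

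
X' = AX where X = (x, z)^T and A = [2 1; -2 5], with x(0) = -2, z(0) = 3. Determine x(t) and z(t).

x(t) = 5e^(4t) - 7e^(3t), z(t) = 10e^(4t) - 7e^(3t)

Coefficient matrix A = [[2, 1], [-2, 5]].
Characteristic polynomial det(A - λI) = λ^2 - 7λ + 12 = 0.
Eigenvalues λ = 3, 4.
For λ=3: (A-λI) row 1 is [-1, 1], so an eigenvector is (1, 1).
For λ=4: (A-λI) row 1 is [-2, 1], so an eigenvector is (1, 2).
General solution: K_1e^(3t)(1,1) + K_2e^(4t)(1,2).
Applying x(0)=-2, z(0)=3 gives K_1=-7, K_2=5.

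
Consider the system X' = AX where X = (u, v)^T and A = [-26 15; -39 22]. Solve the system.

Coefficient matrix A = [[-26, 15], [-39, 22]].
Characteristic polynomial det(A - λI) = λ^2 + 4λ + 13 = 0.
Eigenvalues λ = -2 ± 3i (complex conjugate pair).
For λ=-2+3i: an eigenvector is (-1,-2) - i(-2,-3) = (-1 + 2i, -2 + 3i).
A real fundamental pair from Re and Im of e^((-2+3i)t)v: X_1 = e^(-2t)(cos(3t)·(-1,-2) + sin(3t)·(-2,-3)), X_2 = e^(-2t)(sin(3t)·(-1,-2) - cos(3t)·(-2,-3)).
General solution: K_1X_1 + K_2X_2.

u(t) = -2K_1e^(-2t)sin(3t) - K_1e^(-2t)cos(3t) - K_2e^(-2t)sin(3t) + 2K_2e^(-2t)cos(3t), v(t) = -3K_1e^(-2t)sin(3t) - 2K_1e^(-2t)cos(3t) - 2K_2e^(-2t)sin(3t) + 3K_2e^(-2t)cos(3t)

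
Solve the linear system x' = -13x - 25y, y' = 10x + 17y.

x(t) = -2c_1e^(2t)sin(5t) - c_1e^(2t)cos(5t) - c_2e^(2t)sin(5t) + 2c_2e^(2t)cos(5t), y(t) = c_1e^(2t)sin(5t) + c_1e^(2t)cos(5t) + c_2e^(2t)sin(5t) - c_2e^(2t)cos(5t)

Coefficient matrix A = [[-13, -25], [10, 17]].
Characteristic polynomial det(A - λI) = λ^2 - 4λ + 29 = 0.
Eigenvalues λ = 2 ± 5i (complex conjugate pair).
For λ=2+5i: an eigenvector is (-1,1) - i(-2,1) = (-1 + 2i, 1 - i).
A real fundamental pair from Re and Im of e^((2+5i)t)v: X_1 = e^(2t)(cos(5t)·(-1,1) + sin(5t)·(-2,1)), X_2 = e^(2t)(sin(5t)·(-1,1) - cos(5t)·(-2,1)).
General solution: c_1X_1 + c_2X_2.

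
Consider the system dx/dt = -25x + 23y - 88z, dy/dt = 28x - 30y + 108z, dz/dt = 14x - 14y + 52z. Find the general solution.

Coefficient matrix A = [[-25, 23, -88], [28, -30, 108], [14, -14, 52]].
det(A - λI) = 0 gives eigenvalues λ = 3, -2, -4.
For λ=3: eigenvector (-3,4,2).
For λ=-2: eigenvector (1,1,0).
For λ=-4: eigenvector (-2,2,1).
General solution: c_1e^(3t)(-3,4,2) + c_2e^(-2t)(1,1,0) + c_3e^(-4t)(-2,2,1).

x(t) = -3c_1e^(3t) + c_2e^(-2t) - 2c_3e^(-4t), y(t) = 4c_1e^(3t) + c_2e^(-2t) + 2c_3e^(-4t), z(t) = 2c_1e^(3t) + c_3e^(-4t)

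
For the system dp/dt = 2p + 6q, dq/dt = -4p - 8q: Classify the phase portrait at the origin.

A = [[2,6],[-4,-8]]; det(A-λI) = λ^2 + 6λ + 8.
λ = -2, -4: both negative.

stable node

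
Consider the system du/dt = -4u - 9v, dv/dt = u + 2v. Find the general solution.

u(t) = 3C_1e^(-t) + 3C_2te^(-t) - C_2e^(-t), v(t) = -C_1e^(-t) - C_2te^(-t)

Coefficient matrix A = [[-4, -9], [1, 2]].
Characteristic polynomial det(A - λI) = λ^2 + 2λ + 1 = 0.
Single eigenvalue λ = -1 with algebraic multiplicity 2.
Eigenvector v = (3,-1); generalized eigenvector w with (A-λI)w=v is (-1,0).
General solution: e^(-t)[C_1·v + C_2·(t·v + w)].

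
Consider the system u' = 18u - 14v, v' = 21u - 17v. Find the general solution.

u(t) = C_1e^(4t) + 2C_2e^(-3t), v(t) = C_1e^(4t) + 3C_2e^(-3t)

Coefficient matrix A = [[18, -14], [21, -17]].
Characteristic polynomial det(A - λI) = λ^2 - λ - 12 = 0.
Eigenvalues λ = 4, -3.
For λ=4: (A-λI) row 1 is [14, -14], so an eigenvector is (1, 1).
For λ=-3: (A-λI) row 1 is [21, -14], so an eigenvector is (2, 3).
General solution: C_1e^(4t)(1,1) + C_2e^(-3t)(2,3).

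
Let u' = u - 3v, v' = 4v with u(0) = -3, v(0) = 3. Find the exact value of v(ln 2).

48

A = [[1,-3],[0,4]]; eigenvalues λ = 4, 1.
Eigenvectors: (1,-1) for λ=4, (-1,0) for λ=1.
From the initial condition, c_1 = -3, c_2 = 0.
v(ln 2) = (-3)(2^4)(-1) + (0)(2^1)(0) = 48.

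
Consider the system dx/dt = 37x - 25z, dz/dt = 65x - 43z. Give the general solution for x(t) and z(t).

x(t) = -C_1e^(-3t)sin(5t) - 2C_1e^(-3t)cos(5t) - 2C_2e^(-3t)sin(5t) + C_2e^(-3t)cos(5t), z(t) = -2C_1e^(-3t)sin(5t) - 3C_1e^(-3t)cos(5t) - 3C_2e^(-3t)sin(5t) + 2C_2e^(-3t)cos(5t)

Coefficient matrix A = [[37, -25], [65, -43]].
Characteristic polynomial det(A - λI) = λ^2 + 6λ + 34 = 0.
Eigenvalues λ = -3 ± 5i (complex conjugate pair).
For λ=-3+5i: an eigenvector is (-2,-3) - i(-1,-2) = (-2 + i, -3 + 2i).
A real fundamental pair from Re and Im of e^((-3+5i)t)v: X_1 = e^(-3t)(cos(5t)·(-2,-3) + sin(5t)·(-1,-2)), X_2 = e^(-3t)(sin(5t)·(-2,-3) - cos(5t)·(-1,-2)).
General solution: C_1X_1 + C_2X_2.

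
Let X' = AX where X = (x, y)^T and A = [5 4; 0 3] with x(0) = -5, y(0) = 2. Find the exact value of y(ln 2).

A = [[5,4],[0,3]]; eigenvalues λ = 3, 5.
Eigenvectors: (2,-1) for λ=3, (-1,0) for λ=5.
From the initial condition, c_1 = -2, c_2 = 1.
y(ln 2) = (-2)(2^3)(-1) + (1)(2^5)(0) = 16.

16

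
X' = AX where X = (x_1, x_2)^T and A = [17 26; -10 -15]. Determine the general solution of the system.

Coefficient matrix A = [[17, 26], [-10, -15]].
Characteristic polynomial det(A - λI) = λ^2 - 2λ + 5 = 0.
Eigenvalues λ = 1 ± 2i (complex conjugate pair).
For λ=1+2i: an eigenvector is (3,-2) - i(-2,1) = (3 + 2i, -2 - i).
A real fundamental pair from Re and Im of e^((1+2i)t)v: X_1 = e^(t)(cos(2t)·(3,-2) + sin(2t)·(-2,1)), X_2 = e^(t)(sin(2t)·(3,-2) - cos(2t)·(-2,1)).
General solution: c_1X_1 + c_2X_2.

x_1(t) = -2c_1e^(t)sin(2t) + 3c_1e^(t)cos(2t) + 3c_2e^(t)sin(2t) + 2c_2e^(t)cos(2t), x_2(t) = c_1e^(t)sin(2t) - 2c_1e^(t)cos(2t) - 2c_2e^(t)sin(2t) - c_2e^(t)cos(2t)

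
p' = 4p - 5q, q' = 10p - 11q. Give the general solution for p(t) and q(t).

Coefficient matrix A = [[4, -5], [10, -11]].
Characteristic polynomial det(A - λI) = λ^2 + 7λ + 6 = 0.
Eigenvalues λ = -6, -1.
For λ=-6: (A-λI) row 1 is [10, -5], so an eigenvector is (-1, -2).
For λ=-1: (A-λI) row 1 is [5, -5], so an eigenvector is (-1, -1).
General solution: c_1e^(-6t)(-1,-2) + c_2e^(-t)(-1,-1).

p(t) = -c_1e^(-6t) - c_2e^(-t), q(t) = -2c_1e^(-6t) - c_2e^(-t)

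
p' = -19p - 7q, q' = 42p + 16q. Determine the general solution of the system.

Coefficient matrix A = [[-19, -7], [42, 16]].
Characteristic polynomial det(A - λI) = λ^2 + 3λ - 10 = 0.
Eigenvalues λ = 2, -5.
For λ=2: (A-λI) row 1 is [-21, -7], so an eigenvector is (-1, 3).
For λ=-5: (A-λI) row 1 is [-14, -7], so an eigenvector is (1, -2).
General solution: K_1e^(2t)(-1,3) + K_2e^(-5t)(1,-2).

p(t) = -K_1e^(2t) + K_2e^(-5t), q(t) = 3K_1e^(2t) - 2K_2e^(-5t)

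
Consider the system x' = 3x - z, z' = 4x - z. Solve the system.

x(t) = -K_1e^(t) - K_2te^(t) + K_2e^(t), z(t) = -2K_1e^(t) - 2K_2te^(t) + 3K_2e^(t)

Coefficient matrix A = [[3, -1], [4, -1]].
Characteristic polynomial det(A - λI) = λ^2 - 2λ + 1 = 0.
Single eigenvalue λ = 1 with algebraic multiplicity 2.
Eigenvector v = (-1,-2); generalized eigenvector w with (A-λI)w=v is (1,3).
General solution: e^(t)[K_1·v + K_2·(t·v + w)].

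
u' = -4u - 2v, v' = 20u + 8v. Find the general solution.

Coefficient matrix A = [[-4, -2], [20, 8]].
Characteristic polynomial det(A - λI) = λ^2 - 4λ + 8 = 0.
Eigenvalues λ = 2 ± 2i (complex conjugate pair).
For λ=2+2i: an eigenvector is (-1,3) - i(0,-1) = (-1, 3 + i).
A real fundamental pair from Re and Im of e^((2+2i)t)v: X_1 = e^(2t)(cos(2t)·(-1,3) + sin(2t)·(0,-1)), X_2 = e^(2t)(sin(2t)·(-1,3) - cos(2t)·(0,-1)).
General solution: c_1X_1 + c_2X_2.

u(t) = -c_1e^(2t)cos(2t) - c_2e^(2t)sin(2t), v(t) = -c_1e^(2t)sin(2t) + 3c_1e^(2t)cos(2t) + 3c_2e^(2t)sin(2t) + c_2e^(2t)cos(2t)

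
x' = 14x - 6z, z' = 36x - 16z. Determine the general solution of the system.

x(t) = -c_1e^(-4t) - c_2e^(2t), z(t) = -3c_1e^(-4t) - 2c_2e^(2t)

Coefficient matrix A = [[14, -6], [36, -16]].
Characteristic polynomial det(A - λI) = λ^2 + 2λ - 8 = 0.
Eigenvalues λ = -4, 2.
For λ=-4: (A-λI) row 1 is [18, -6], so an eigenvector is (-1, -3).
For λ=2: (A-λI) row 1 is [12, -6], so an eigenvector is (-1, -2).
General solution: c_1e^(-4t)(-1,-3) + c_2e^(2t)(-1,-2).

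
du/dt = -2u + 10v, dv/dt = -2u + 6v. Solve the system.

Coefficient matrix A = [[-2, 10], [-2, 6]].
Characteristic polynomial det(A - λI) = λ^2 - 4λ + 8 = 0.
Eigenvalues λ = 2 ± 2i (complex conjugate pair).
For λ=2+2i: an eigenvector is (-2,-1) - i(-1,0) = (-2 + i, -1).
A real fundamental pair from Re and Im of e^((2+2i)t)v: X_1 = e^(2t)(cos(2t)·(-2,-1) + sin(2t)·(-1,0)), X_2 = e^(2t)(sin(2t)·(-2,-1) - cos(2t)·(-1,0)).
General solution: c_1X_1 + c_2X_2.

u(t) = -c_1e^(2t)sin(2t) - 2c_1e^(2t)cos(2t) - 2c_2e^(2t)sin(2t) + c_2e^(2t)cos(2t), v(t) = -c_1e^(2t)cos(2t) - c_2e^(2t)sin(2t)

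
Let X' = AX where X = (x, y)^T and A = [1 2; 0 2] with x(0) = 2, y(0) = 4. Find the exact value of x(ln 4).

104

A = [[1,2],[0,2]]; eigenvalues λ = 2, 1.
Eigenvectors: (2,1) for λ=2, (-1,0) for λ=1.
From the initial condition, c_1 = 4, c_2 = 6.
x(ln 4) = (4)(4^2)(2) + (6)(4^1)(-1) = 104.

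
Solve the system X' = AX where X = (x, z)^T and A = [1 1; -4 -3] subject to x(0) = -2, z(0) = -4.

x(t) = -8te^(-t) - 2e^(-t), z(t) = 16te^(-t) - 4e^(-t)

Coefficient matrix A = [[1, 1], [-4, -3]].
Characteristic polynomial det(A - λI) = λ^2 + 2λ + 1 = 0.
Single eigenvalue λ = -1 with algebraic multiplicity 2.
Eigenvector v = (-1,2); generalized eigenvector w with (A-λI)w=v is (0,-1).
General solution: e^(-t)[K_1·v + K_2·(t·v + w)].
Applying x(0)=-2, z(0)=-4 gives K_1=2, K_2=8.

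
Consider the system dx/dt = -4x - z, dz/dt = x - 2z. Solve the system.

Coefficient matrix A = [[-4, -1], [1, -2]].
Characteristic polynomial det(A - λI) = λ^2 + 6λ + 9 = 0.
Single eigenvalue λ = -3 with algebraic multiplicity 2.
Eigenvector v = (1,-1); generalized eigenvector w with (A-λI)w=v is (-1,0).
General solution: e^(-3t)[K_1·v + K_2·(t·v + w)].

x(t) = K_1e^(-3t) + K_2te^(-3t) - K_2e^(-3t), z(t) = -K_1e^(-3t) - K_2te^(-3t)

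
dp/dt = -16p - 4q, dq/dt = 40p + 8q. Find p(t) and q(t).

p(t) = C_1e^(-4t)cos(4t) + C_2e^(-4t)sin(4t), q(t) = C_1e^(-4t)sin(4t) - 3C_1e^(-4t)cos(4t) - 3C_2e^(-4t)sin(4t) - C_2e^(-4t)cos(4t)

Coefficient matrix A = [[-16, -4], [40, 8]].
Characteristic polynomial det(A - λI) = λ^2 + 8λ + 32 = 0.
Eigenvalues λ = -4 ± 4i (complex conjugate pair).
For λ=-4+4i: an eigenvector is (1,-3) - i(0,1) = (1, -3 - i).
A real fundamental pair from Re and Im of e^((-4+4i)t)v: X_1 = e^(-4t)(cos(4t)·(1,-3) + sin(4t)·(0,1)), X_2 = e^(-4t)(sin(4t)·(1,-3) - cos(4t)·(0,1)).
General solution: C_1X_1 + C_2X_2.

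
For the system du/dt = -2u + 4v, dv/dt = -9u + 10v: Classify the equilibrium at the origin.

A = [[-2,4],[-9,10]]; det(A-λI) = λ^2 - 8λ + 16.
repeated λ = 4 with a single eigenvector.

unstable improper node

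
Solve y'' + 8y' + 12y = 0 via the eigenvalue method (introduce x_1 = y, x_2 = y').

y(t) = c_1e^(-2t) + c_2e^(-6t)

Let x_1 = y, x_2 = y'. Then x_1' = x_2 and x_2' = -12x_1 - 8x_2.
A = [[0,1],[-12,-8]]; det(A-λI) = λ^2 + 8λ + 12.
Eigenvalues λ = -2, -6 with eigenvectors (1,-2), (1,-6).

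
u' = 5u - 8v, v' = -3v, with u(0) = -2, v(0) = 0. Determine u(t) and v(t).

Coefficient matrix A = [[5, -8], [0, -3]].
Characteristic polynomial det(A - λI) = λ^2 - 2λ - 15 = 0.
Eigenvalues λ = 5, -3.
For λ=5: (A-λI) row 1 is [0, -8], so an eigenvector is (1, 0).
For λ=-3: (A-λI) row 1 is [8, -8], so an eigenvector is (-1, -1).
General solution: C_1e^(5t)(1,0) + C_2e^(-3t)(-1,-1).
Applying u(0)=-2, v(0)=0 gives C_1=-2, C_2=0.

u(t) = -2e^(5t), v(t) = 0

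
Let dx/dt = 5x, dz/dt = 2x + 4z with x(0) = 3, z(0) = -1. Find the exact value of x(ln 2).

96

A = [[5,0],[2,4]]; eigenvalues λ = 4, 5.
Eigenvectors: (0,-1) for λ=4, (1,2) for λ=5.
From the initial condition, c_1 = 7, c_2 = 3.
x(ln 2) = (7)(2^4)(0) + (3)(2^5)(1) = 96.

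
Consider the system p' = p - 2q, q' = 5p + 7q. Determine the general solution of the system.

p(t) = K_1e^(4t)sin(t) - K_1e^(4t)cos(t) - K_2e^(4t)sin(t) - K_2e^(4t)cos(t), q(t) = -2K_1e^(4t)sin(t) + K_1e^(4t)cos(t) + K_2e^(4t)sin(t) + 2K_2e^(4t)cos(t)

Coefficient matrix A = [[1, -2], [5, 7]].
Characteristic polynomial det(A - λI) = λ^2 - 8λ + 17 = 0.
Eigenvalues λ = 4 ± i (complex conjugate pair).
For λ=4+i: an eigenvector is (-1,1) - i(1,-2) = (-1 - i, 1 + 2i).
A real fundamental pair from Re and Im of e^((4+i)t)v: X_1 = e^(4t)(cos(t)·(-1,1) + sin(t)·(1,-2)), X_2 = e^(4t)(sin(t)·(-1,1) - cos(t)·(1,-2)).
General solution: K_1X_1 + K_2X_2.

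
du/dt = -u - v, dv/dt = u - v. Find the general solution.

Coefficient matrix A = [[-1, -1], [1, -1]].
Characteristic polynomial det(A - λI) = λ^2 + 2λ + 2 = 0.
Eigenvalues λ = -1 ± i (complex conjugate pair).
For λ=-1+i: an eigenvector is (0,1) - i(-1,0) = (0 + i, 1).
A real fundamental pair from Re and Im of e^((-1+i)t)v: X_1 = e^(-t)(cos(t)·(0,1) + sin(t)·(-1,0)), X_2 = e^(-t)(sin(t)·(0,1) - cos(t)·(-1,0)).
General solution: K_1X_1 + K_2X_2.

u(t) = -K_1e^(-t)sin(t) + K_2e^(-t)cos(t), v(t) = K_1e^(-t)cos(t) + K_2e^(-t)sin(t)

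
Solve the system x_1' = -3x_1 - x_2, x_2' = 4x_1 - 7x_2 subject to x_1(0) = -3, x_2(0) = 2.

x_1(t) = -8te^(-5t) - 3e^(-5t), x_2(t) = -16te^(-5t) + 2e^(-5t)

Coefficient matrix A = [[-3, -1], [4, -7]].
Characteristic polynomial det(A - λI) = λ^2 + 10λ + 25 = 0.
Single eigenvalue λ = -5 with algebraic multiplicity 2.
Eigenvector v = (-1,-2); generalized eigenvector w with (A-λI)w=v is (1,3).
General solution: e^(-5t)[c_1·v + c_2·(t·v + w)].
Applying x_1(0)=-3, x_2(0)=2 gives c_1=11, c_2=8.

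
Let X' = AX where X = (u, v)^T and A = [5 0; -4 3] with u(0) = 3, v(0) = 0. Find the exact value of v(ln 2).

-144

A = [[5,0],[-4,3]]; eigenvalues λ = 3, 5.
Eigenvectors: (0,-1) for λ=3, (1,-2) for λ=5.
From the initial condition, c_1 = -6, c_2 = 3.
v(ln 2) = (-6)(2^3)(-1) + (3)(2^5)(-2) = -144.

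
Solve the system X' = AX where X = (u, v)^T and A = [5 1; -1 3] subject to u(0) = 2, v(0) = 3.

Coefficient matrix A = [[5, 1], [-1, 3]].
Characteristic polynomial det(A - λI) = λ^2 - 8λ + 16 = 0.
Single eigenvalue λ = 4 with algebraic multiplicity 2.
Eigenvector v = (1,-1); generalized eigenvector w with (A-λI)w=v is (0,1).
General solution: e^(4t)[c_1·v + c_2·(t·v + w)].
Applying u(0)=2, v(0)=3 gives c_1=2, c_2=5.

u(t) = 5te^(4t) + 2e^(4t), v(t) = -5te^(4t) + 3e^(4t)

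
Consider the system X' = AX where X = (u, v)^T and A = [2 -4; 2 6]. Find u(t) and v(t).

u(t) = -K_1e^(4t)sin(2t) - K_1e^(4t)cos(2t) - K_2e^(4t)sin(2t) + K_2e^(4t)cos(2t), v(t) = K_1e^(4t)cos(2t) + K_2e^(4t)sin(2t)

Coefficient matrix A = [[2, -4], [2, 6]].
Characteristic polynomial det(A - λI) = λ^2 - 8λ + 20 = 0.
Eigenvalues λ = 4 ± 2i (complex conjugate pair).
For λ=4+2i: an eigenvector is (-1,1) - i(-1,0) = (-1 + i, 1).
A real fundamental pair from Re and Im of e^((4+2i)t)v: X_1 = e^(4t)(cos(2t)·(-1,1) + sin(2t)·(-1,0)), X_2 = e^(4t)(sin(2t)·(-1,1) - cos(2t)·(-1,0)).
General solution: K_1X_1 + K_2X_2.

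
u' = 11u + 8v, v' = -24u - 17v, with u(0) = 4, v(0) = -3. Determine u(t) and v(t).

u(t) = 10e^(-t) - 6e^(-5t), v(t) = -15e^(-t) + 12e^(-5t)

Coefficient matrix A = [[11, 8], [-24, -17]].
Characteristic polynomial det(A - λI) = λ^2 + 6λ + 5 = 0.
Eigenvalues λ = -5, -1.
For λ=-5: (A-λI) row 1 is [16, 8], so an eigenvector is (1, -2).
For λ=-1: (A-λI) row 1 is [12, 8], so an eigenvector is (-2, 3).
General solution: c_1e^(-5t)(1,-2) + c_2e^(-t)(-2,3).
Applying u(0)=4, v(0)=-3 gives c_1=-6, c_2=-5.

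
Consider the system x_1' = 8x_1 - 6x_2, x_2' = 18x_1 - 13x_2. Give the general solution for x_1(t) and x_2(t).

Coefficient matrix A = [[8, -6], [18, -13]].
Characteristic polynomial det(A - λI) = λ^2 + 5λ + 4 = 0.
Eigenvalues λ = -4, -1.
For λ=-4: (A-λI) row 1 is [12, -6], so an eigenvector is (1, 2).
For λ=-1: (A-λI) row 1 is [9, -6], so an eigenvector is (2, 3).
General solution: c_1e^(-4t)(1,2) + c_2e^(-t)(2,3).

x_1(t) = c_1e^(-4t) + 2c_2e^(-t), x_2(t) = 2c_1e^(-4t) + 3c_2e^(-t)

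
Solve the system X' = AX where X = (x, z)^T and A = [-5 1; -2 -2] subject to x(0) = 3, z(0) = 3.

Coefficient matrix A = [[-5, 1], [-2, -2]].
Characteristic polynomial det(A - λI) = λ^2 + 7λ + 12 = 0.
Eigenvalues λ = -3, -4.
For λ=-3: (A-λI) row 1 is [-2, 1], so an eigenvector is (-1, -2).
For λ=-4: (A-λI) row 1 is [-1, 1], so an eigenvector is (1, 1).
General solution: K_1e^(-3t)(-1,-2) + K_2e^(-4t)(1,1).
Applying x(0)=3, z(0)=3 gives K_1=0, K_2=3.

x(t) = 3e^(-4t), z(t) = 3e^(-4t)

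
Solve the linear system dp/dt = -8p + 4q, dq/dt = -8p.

p(t) = -C_1e^(-4t)cos(4t) - C_2e^(-4t)sin(4t), q(t) = C_1e^(-4t)sin(4t) - C_1e^(-4t)cos(4t) - C_2e^(-4t)sin(4t) - C_2e^(-4t)cos(4t)

Coefficient matrix A = [[-8, 4], [-8, 0]].
Characteristic polynomial det(A - λI) = λ^2 + 8λ + 32 = 0.
Eigenvalues λ = -4 ± 4i (complex conjugate pair).
For λ=-4+4i: an eigenvector is (-1,-1) - i(0,1) = (-1, -1 - i).
A real fundamental pair from Re and Im of e^((-4+4i)t)v: X_1 = e^(-4t)(cos(4t)·(-1,-1) + sin(4t)·(0,1)), X_2 = e^(-4t)(sin(4t)·(-1,-1) - cos(4t)·(0,1)).
General solution: C_1X_1 + C_2X_2.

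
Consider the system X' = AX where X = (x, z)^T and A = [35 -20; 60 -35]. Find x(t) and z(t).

Coefficient matrix A = [[35, -20], [60, -35]].
Characteristic polynomial det(A - λI) = λ^2 - 25 = 0.
Eigenvalues λ = -5, 5.
For λ=-5: (A-λI) row 1 is [40, -20], so an eigenvector is (-1, -2).
For λ=5: (A-λI) row 1 is [30, -20], so an eigenvector is (-2, -3).
General solution: c_1e^(-5t)(-1,-2) + c_2e^(5t)(-2,-3).

x(t) = -c_1e^(-5t) - 2c_2e^(5t), z(t) = -2c_1e^(-5t) - 3c_2e^(5t)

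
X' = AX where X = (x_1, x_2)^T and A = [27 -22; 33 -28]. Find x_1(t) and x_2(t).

Coefficient matrix A = [[27, -22], [33, -28]].
Characteristic polynomial det(A - λI) = λ^2 + λ - 30 = 0.
Eigenvalues λ = -6, 5.
For λ=-6: (A-λI) row 1 is [33, -22], so an eigenvector is (-2, -3).
For λ=5: (A-λI) row 1 is [22, -22], so an eigenvector is (-1, -1).
General solution: C_1e^(-6t)(-2,-3) + C_2e^(5t)(-1,-1).

x_1(t) = -2C_1e^(-6t) - C_2e^(5t), x_2(t) = -3C_1e^(-6t) - C_2e^(5t)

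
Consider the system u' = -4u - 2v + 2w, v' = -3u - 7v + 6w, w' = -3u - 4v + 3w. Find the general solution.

u(t) = 2C_1e^(-3t) + C_3e^(-4t), v(t) = C_2e^(-t) + C_3e^(-4t), w(t) = C_1e^(-3t) + C_2e^(-t) + C_3e^(-4t)

Coefficient matrix A = [[-4, -2, 2], [-3, -7, 6], [-3, -4, 3]].
det(A - λI) = 0 gives eigenvalues λ = -3, -1, -4.
For λ=-3: eigenvector (2,0,1).
For λ=-1: eigenvector (0,1,1).
For λ=-4: eigenvector (1,1,1).
General solution: C_1e^(-3t)(2,0,1) + C_2e^(-t)(0,1,1) + C_3e^(-4t)(1,1,1).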